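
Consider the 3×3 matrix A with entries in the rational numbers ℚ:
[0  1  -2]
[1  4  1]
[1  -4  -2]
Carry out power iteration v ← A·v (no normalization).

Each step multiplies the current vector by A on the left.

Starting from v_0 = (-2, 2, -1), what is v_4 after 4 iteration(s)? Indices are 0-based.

v_4 = (171, 313, -238)

v_0 = (-2, 2, -1).
v_1 = A·v_0 = (4, 5, -8).
v_2 = A·v_1 = (21, 16, 0).
v_3 = A·v_2 = (16, 85, -43).
v_4 = A·v_3 = (171, 313, -238).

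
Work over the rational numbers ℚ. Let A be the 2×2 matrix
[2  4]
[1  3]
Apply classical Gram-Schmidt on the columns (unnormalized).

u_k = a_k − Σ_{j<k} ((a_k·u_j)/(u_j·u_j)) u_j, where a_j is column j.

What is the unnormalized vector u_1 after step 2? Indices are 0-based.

Step 1: u_0 = a_0 = (2, 1).
Step 2: u_1 = a_1 − (11/5)·u_0 = (-2/5, 4/5).

u_1 = (-2/5, 4/5)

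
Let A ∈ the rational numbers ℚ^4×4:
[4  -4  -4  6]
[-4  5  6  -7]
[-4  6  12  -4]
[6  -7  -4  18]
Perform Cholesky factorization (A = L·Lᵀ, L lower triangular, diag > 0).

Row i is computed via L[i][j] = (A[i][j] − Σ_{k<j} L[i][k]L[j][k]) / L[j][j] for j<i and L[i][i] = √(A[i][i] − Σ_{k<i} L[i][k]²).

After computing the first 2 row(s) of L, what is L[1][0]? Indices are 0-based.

L[1][0] = -2

Step 1: L[0][0] = √(4) = 2.
  L[1][0] = (-4) / L[0][0] = -2.
Step 2: L[1][1] = √(1) = 1.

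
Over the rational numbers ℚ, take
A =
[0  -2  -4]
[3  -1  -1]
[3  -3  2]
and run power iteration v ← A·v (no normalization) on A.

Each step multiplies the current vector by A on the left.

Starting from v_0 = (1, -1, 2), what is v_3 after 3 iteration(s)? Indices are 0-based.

v_0 = (1, -1, 2).
v_1 = A·v_0 = (-6, 2, 10).
v_2 = A·v_1 = (-44, -30, -4).
v_3 = A·v_2 = (76, -98, -50).

v_3 = (76, -98, -50)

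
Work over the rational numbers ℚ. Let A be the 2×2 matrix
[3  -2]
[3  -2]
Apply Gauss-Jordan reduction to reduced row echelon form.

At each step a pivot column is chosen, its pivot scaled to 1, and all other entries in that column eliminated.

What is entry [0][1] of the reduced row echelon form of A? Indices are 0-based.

M[0][1] = -2/3

pivot(0,0)=3: scale R0 → (1, -2/3)
  clear (1,0): R1 −= (3)R0 → (0, 0)
col 1: no nonzero at/below row 1; advance.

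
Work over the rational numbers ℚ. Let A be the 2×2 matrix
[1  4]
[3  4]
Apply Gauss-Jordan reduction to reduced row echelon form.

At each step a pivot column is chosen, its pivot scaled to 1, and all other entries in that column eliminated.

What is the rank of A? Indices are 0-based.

rank = 2

step 1: normalize row 0 (÷1) = (1, 4)
  row 1: subtract 3×row0 = (0, -8)
step 2: normalize row 1 (÷-8) = (0, 1)
  row 0: subtract 4×row1 = (1, 0)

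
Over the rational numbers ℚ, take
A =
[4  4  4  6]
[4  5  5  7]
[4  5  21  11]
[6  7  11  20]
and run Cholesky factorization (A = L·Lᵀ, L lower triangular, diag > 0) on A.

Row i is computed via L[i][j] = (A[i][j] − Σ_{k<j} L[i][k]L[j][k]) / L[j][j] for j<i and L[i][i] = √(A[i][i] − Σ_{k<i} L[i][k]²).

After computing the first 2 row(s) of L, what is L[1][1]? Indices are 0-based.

L[1][1] = 1

Step 1: L[0][0] = √(4) = 2.
  L[1][0] = (4) / L[0][0] = 2.
Step 2: L[1][1] = √(1) = 1.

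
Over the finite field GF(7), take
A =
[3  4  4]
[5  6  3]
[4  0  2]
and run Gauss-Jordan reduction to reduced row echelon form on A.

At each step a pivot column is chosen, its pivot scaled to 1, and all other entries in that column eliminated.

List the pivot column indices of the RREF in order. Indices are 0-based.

[1] R0 /= 3  ⇒  (1, 6, 6)
     R1 -= 5·R0  ⇒  (0, 4, 1)
     R2 -= 4·R0  ⇒  (0, 4, 6)
[2] R1 /= 4  ⇒  (0, 1, 2)
     R0 -= 6·R1  ⇒  (1, 0, 1)
     R2 -= 4·R1  ⇒  (0, 0, 5)
[3] R2 /= 5  ⇒  (0, 0, 1)
     R0 -= 1·R2  ⇒  (1, 0, 0)
     R1 -= 2·R2  ⇒  (0, 1, 0)

pivot columns: 0, 1, 2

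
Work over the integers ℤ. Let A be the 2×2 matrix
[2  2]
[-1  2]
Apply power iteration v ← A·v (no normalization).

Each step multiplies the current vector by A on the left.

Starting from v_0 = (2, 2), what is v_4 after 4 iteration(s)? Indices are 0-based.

v_0 = (2, 2).
v_1 = A·v_0 = (8, 2).
v_2 = A·v_1 = (20, -4).
v_3 = A·v_2 = (32, -28).
v_4 = A·v_3 = (8, -88).

v_4 = (8, -88)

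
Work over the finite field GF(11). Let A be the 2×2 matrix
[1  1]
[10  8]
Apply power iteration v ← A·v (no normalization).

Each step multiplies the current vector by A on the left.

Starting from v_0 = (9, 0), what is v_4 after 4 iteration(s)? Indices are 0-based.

v_4 = (8, 1)

v_0 = (9, 0).
v_1 = A·v_0 = (9, 2).
v_2 = A·v_1 = (0, 7).
v_3 = A·v_2 = (7, 1).
v_4 = A·v_3 = (8, 1).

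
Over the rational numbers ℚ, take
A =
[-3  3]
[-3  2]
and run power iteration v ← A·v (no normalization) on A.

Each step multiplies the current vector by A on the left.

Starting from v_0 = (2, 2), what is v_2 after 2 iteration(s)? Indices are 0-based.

v_2 = (-6, -4)

v_0 = (2, 2).
v_1 = A·v_0 = (0, -2).
v_2 = A·v_1 = (-6, -4).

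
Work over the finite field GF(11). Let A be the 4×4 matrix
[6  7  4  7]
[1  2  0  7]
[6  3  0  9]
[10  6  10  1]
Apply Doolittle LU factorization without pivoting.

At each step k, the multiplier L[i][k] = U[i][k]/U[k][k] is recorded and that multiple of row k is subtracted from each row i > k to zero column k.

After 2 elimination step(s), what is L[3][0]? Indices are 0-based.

L[3][0] = 9

k=0: U[0][0]=6
  eliminate (1,0): mult=2, new row 1: (0, 10, 3, 4); set L[1][0]=2
  eliminate (2,0): mult=1, new row 2: (0, 7, 7, 2); set L[2][0]=1
  eliminate (3,0): mult=9, new row 3: (0, 9, 7, 4); set L[3][0]=9
k=1: U[1][1]=10
  eliminate (2,1): mult=4, new row 2: (0, 0, 6, 8); set L[2][1]=4
  eliminate (3,1): mult=2, new row 3: (0, 0, 1, 7); set L[3][1]=2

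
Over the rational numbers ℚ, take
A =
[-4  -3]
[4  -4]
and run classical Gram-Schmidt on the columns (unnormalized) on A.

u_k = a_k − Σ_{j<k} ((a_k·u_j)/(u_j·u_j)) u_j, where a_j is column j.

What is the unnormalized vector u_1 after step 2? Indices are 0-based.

u_1 = (-7/2, -7/2)

Step 1: u_0 = a_0 = (-4, 4).
Step 2: u_1 = a_1 − (-1/8)·u_0 = (-7/2, -7/2).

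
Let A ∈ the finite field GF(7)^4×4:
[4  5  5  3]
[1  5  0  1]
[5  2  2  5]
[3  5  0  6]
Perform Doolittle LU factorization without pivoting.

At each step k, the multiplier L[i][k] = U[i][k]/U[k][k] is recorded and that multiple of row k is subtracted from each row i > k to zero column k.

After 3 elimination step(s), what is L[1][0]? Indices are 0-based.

L[1][0] = 2

Step 1: pivot at (0,0) is 4.
  row1 ← row1 − (2)·row0  ⇒  L[1][0]=2, U row1=(0, 2, 4, 2)
  row2 ← row2 − (3)·row0  ⇒  L[2][0]=3, U row2=(0, 1, 1, 3)
  row3 ← row3 − (6)·row0  ⇒  L[3][0]=6, U row3=(0, 3, 5, 2)
Step 2: pivot at (1,1) is 2.
  row2 ← row2 − (4)·row1  ⇒  L[2][1]=4, U row2=(0, 0, 6, 2)
  row3 ← row3 − (5)·row1  ⇒  L[3][1]=5, U row3=(0, 0, 6, 6)
Step 3: pivot at (2,2) is 6.
  row3 ← row3 − (1)·row2  ⇒  L[3][2]=1, U row3=(0, 0, 0, 4)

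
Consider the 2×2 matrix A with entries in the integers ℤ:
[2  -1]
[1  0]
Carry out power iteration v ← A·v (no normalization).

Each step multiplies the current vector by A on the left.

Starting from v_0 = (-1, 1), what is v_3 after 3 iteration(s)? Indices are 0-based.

v_0 = (-1, 1).
v_1 = A·v_0 = (-3, -1).
v_2 = A·v_1 = (-5, -3).
v_3 = A·v_2 = (-7, -5).

v_3 = (-7, -5)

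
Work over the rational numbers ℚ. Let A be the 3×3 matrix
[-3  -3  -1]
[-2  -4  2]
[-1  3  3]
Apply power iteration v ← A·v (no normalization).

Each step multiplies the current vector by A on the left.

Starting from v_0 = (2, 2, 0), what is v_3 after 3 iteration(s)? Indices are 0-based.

v_0 = (2, 2, 0).
v_1 = A·v_0 = (-12, -12, 4).
v_2 = A·v_1 = (68, 80, -12).
v_3 = A·v_2 = (-432, -480, 136).

v_3 = (-432, -480, 136)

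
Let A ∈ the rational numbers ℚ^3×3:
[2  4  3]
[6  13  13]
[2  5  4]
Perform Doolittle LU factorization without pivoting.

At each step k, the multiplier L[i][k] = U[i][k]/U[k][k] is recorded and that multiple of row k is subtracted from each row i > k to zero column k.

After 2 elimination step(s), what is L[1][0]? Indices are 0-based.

L[1][0] = 3

k=0: U[0][0]=2
  eliminate (1,0): mult=3, new row 1: (0, 1, 4); set L[1][0]=3
  eliminate (2,0): mult=1, new row 2: (0, 1, 1); set L[2][0]=1
k=1: U[1][1]=1
  eliminate (2,1): mult=1, new row 2: (0, 0, -3); set L[2][1]=1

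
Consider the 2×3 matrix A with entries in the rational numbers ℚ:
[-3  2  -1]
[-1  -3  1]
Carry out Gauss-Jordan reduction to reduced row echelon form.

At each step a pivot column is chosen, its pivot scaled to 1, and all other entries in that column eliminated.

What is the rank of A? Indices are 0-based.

rank = 2

pivot(0,0)=-3: scale R0 → (1, -2/3, 1/3)
  clear (1,0): R1 −= (-1)R0 → (0, -11/3, 4/3)
pivot(1,1)=-11/3: scale R1 → (0, 1, -4/11)
  clear (0,1): R0 −= (-2/3)R1 → (1, 0, 1/11)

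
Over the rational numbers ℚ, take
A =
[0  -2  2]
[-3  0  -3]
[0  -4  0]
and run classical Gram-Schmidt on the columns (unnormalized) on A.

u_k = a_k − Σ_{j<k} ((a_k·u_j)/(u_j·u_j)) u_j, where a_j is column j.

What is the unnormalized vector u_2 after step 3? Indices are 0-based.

u_2 = (8/5, 0, -4/5)

Step 1: u_0 = a_0 = (0, -3, 0).
Step 2: u_1 = a_1 − (0)·u_0 = (-2, 0, -4).
Step 3: u_2 = a_2 − (1)·u_0 − (-1/5)·u_1 = (8/5, 0, -4/5).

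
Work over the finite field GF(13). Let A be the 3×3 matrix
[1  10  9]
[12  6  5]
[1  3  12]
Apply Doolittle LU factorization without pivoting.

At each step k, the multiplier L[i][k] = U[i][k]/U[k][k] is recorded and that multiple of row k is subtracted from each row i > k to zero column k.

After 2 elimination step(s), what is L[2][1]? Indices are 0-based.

[col 0] pivot 1
  R1 -= 12*R0 → (0, 3, 1)  (L[1][0] := 12)
  R2 -= 1*R0 → (0, 6, 3)  (L[2][0] := 1)
[col 1] pivot 3
  R2 -= 2*R1 → (0, 0, 1)  (L[2][1] := 2)

L[2][1] = 2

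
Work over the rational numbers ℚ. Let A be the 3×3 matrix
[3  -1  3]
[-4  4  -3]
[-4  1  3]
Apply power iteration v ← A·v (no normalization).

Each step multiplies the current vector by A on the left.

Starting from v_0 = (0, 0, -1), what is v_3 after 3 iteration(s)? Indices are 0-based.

v_0 = (0, 0, -1).
v_1 = A·v_0 = (-3, 3, -3).
v_2 = A·v_1 = (-21, 33, 6).
v_3 = A·v_2 = (-78, 198, 135).

v_3 = (-78, 198, 135)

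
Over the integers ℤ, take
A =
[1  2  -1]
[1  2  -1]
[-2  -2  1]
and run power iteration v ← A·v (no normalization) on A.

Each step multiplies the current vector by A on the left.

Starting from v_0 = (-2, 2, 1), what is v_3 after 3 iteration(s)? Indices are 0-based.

v_3 = (9, 9, -11)

v_0 = (-2, 2, 1).
v_1 = A·v_0 = (1, 1, 1).
v_2 = A·v_1 = (2, 2, -3).
v_3 = A·v_2 = (9, 9, -11).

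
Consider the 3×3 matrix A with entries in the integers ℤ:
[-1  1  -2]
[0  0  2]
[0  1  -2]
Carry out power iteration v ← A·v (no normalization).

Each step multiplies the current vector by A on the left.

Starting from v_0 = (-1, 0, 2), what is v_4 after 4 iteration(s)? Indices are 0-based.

v_4 = (135, -64, 88)

v_0 = (-1, 0, 2).
v_1 = A·v_0 = (-3, 4, -4).
v_2 = A·v_1 = (15, -8, 12).
v_3 = A·v_2 = (-47, 24, -32).
v_4 = A·v_3 = (135, -64, 88).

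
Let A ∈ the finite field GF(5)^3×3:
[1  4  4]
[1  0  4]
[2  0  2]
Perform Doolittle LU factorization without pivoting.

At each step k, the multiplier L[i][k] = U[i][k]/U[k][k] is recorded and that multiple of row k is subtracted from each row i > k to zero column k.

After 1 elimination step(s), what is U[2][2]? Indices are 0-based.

Step 1: pivot at (0,0) is 1.
  row1 ← row1 − (1)·row0  ⇒  L[1][0]=1, U row1=(0, 1, 0)
  row2 ← row2 − (2)·row0  ⇒  L[2][0]=2, U row2=(0, 2, 4)

U[2][2] = 4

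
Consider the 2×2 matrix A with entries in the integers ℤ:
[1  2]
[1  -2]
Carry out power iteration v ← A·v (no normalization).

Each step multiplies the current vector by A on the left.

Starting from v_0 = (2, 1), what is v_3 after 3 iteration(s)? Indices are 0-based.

v_0 = (2, 1).
v_1 = A·v_0 = (4, 0).
v_2 = A·v_1 = (4, 4).
v_3 = A·v_2 = (12, -4).

v_3 = (12, -4)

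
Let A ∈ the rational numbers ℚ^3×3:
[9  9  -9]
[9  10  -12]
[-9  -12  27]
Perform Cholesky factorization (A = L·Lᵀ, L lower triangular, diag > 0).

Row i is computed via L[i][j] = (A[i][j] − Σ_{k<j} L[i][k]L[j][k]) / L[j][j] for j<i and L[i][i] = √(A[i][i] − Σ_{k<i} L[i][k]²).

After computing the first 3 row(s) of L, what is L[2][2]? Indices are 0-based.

L[2][2] = 3

Step 1: L[0][0] = √(9) = 3.
  L[1][0] = (9) / L[0][0] = 3.
Step 2: L[1][1] = √(1) = 1.
  L[2][0] = (-9) / L[0][0] = -3.
  L[2][1] = (-3) / L[1][1] = -3.
Step 3: L[2][2] = √(9) = 3.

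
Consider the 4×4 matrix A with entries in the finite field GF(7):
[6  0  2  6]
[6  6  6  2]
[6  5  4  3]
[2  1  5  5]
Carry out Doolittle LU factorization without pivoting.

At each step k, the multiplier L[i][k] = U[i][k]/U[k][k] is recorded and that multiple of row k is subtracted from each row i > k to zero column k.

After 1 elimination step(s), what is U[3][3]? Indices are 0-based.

[col 0] pivot 6
  R1 -= 1*R0 → (0, 6, 4, 3)  (L[1][0] := 1)
  R2 -= 1*R0 → (0, 5, 2, 4)  (L[2][0] := 1)
  R3 -= 5*R0 → (0, 1, 2, 3)  (L[3][0] := 5)

U[3][3] = 3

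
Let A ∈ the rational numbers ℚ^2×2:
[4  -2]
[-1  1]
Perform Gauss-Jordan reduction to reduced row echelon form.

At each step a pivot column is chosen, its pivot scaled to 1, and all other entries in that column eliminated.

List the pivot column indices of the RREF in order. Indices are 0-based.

pivot(0,0)=4: scale R0 → (1, -1/2)
  clear (1,0): R1 −= (-1)R0 → (0, 1/2)
pivot(1,1)=1/2: scale R1 → (0, 1)
  clear (0,1): R0 −= (-1/2)R1 → (1, 0)

pivot columns: 0, 1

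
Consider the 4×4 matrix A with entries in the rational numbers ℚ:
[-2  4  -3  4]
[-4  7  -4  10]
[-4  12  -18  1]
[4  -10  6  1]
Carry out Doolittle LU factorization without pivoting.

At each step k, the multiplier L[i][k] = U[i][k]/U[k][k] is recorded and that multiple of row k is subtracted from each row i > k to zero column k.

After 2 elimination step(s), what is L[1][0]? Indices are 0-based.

L[1][0] = 2

k=0: U[0][0]=-2
  eliminate (1,0): mult=2, new row 1: (0, -1, 2, 2); set L[1][0]=2
  eliminate (2,0): mult=2, new row 2: (0, 4, -12, -7); set L[2][0]=2
  eliminate (3,0): mult=-2, new row 3: (0, -2, 0, 9); set L[3][0]=-2
k=1: U[1][1]=-1
  eliminate (2,1): mult=-4, new row 2: (0, 0, -4, 1); set L[2][1]=-4
  eliminate (3,1): mult=2, new row 3: (0, 0, -4, 5); set L[3][1]=2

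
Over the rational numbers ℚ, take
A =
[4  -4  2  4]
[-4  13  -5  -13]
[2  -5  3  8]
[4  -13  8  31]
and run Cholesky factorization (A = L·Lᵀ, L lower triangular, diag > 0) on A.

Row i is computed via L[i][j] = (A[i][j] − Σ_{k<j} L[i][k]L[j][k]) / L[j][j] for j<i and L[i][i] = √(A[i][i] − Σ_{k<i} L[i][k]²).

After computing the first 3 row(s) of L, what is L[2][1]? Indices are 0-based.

L[2][1] = -1

Step 1: L[0][0] = √(4) = 2.
  L[1][0] = (-4) / L[0][0] = -2.
Step 2: L[1][1] = √(9) = 3.
  L[2][0] = (2) / L[0][0] = 1.
  L[2][1] = (-3) / L[1][1] = -1.
Step 3: L[2][2] = √(1) = 1.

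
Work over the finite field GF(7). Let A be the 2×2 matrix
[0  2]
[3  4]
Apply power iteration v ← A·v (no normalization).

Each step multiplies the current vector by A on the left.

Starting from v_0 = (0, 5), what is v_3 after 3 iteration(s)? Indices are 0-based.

v_3 = (3, 0)

v_0 = (0, 5).
v_1 = A·v_0 = (3, 6).
v_2 = A·v_1 = (5, 5).
v_3 = A·v_2 = (3, 0).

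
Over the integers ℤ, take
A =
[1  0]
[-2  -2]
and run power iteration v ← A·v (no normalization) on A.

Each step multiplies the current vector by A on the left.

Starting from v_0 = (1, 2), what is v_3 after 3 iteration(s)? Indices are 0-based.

v_0 = (1, 2).
v_1 = A·v_0 = (1, -6).
v_2 = A·v_1 = (1, 10).
v_3 = A·v_2 = (1, -22).

v_3 = (1, -22)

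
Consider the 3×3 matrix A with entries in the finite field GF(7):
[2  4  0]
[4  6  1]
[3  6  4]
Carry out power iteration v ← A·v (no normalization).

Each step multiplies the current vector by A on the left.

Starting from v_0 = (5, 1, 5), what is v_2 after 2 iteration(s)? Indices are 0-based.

v_2 = (5, 3, 0)

v_0 = (5, 1, 5).
v_1 = A·v_0 = (0, 3, 6).
v_2 = A·v_1 = (5, 3, 0).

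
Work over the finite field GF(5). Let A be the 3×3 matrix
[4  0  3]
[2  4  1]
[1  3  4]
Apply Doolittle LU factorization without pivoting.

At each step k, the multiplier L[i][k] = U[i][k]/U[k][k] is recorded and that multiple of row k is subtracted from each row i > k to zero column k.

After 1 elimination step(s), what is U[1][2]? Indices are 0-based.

[col 0] pivot 4
  R1 -= 3*R0 → (0, 4, 2)  (L[1][0] := 3)
  R2 -= 4*R0 → (0, 3, 2)  (L[2][0] := 4)

U[1][2] = 2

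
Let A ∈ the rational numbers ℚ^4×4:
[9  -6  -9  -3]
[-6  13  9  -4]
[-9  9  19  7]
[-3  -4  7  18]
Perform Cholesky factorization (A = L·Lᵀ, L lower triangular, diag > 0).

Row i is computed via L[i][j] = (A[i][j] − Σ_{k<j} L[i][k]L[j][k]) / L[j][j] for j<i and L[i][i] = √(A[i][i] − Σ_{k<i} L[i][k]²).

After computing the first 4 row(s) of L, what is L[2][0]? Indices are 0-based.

Step 1: L[0][0] = √(9) = 3.
  L[1][0] = (-6) / L[0][0] = -2.
Step 2: L[1][1] = √(9) = 3.
  L[2][0] = (-9) / L[0][0] = -3.
  L[2][1] = (3) / L[1][1] = 1.
Step 3: L[2][2] = √(9) = 3.
  L[3][0] = (-3) / L[0][0] = -1.
  L[3][1] = (-6) / L[1][1] = -2.
  L[3][2] = (6) / L[2][2] = 2.
Step 4: L[3][3] = √(9) = 3.

L[2][0] = -3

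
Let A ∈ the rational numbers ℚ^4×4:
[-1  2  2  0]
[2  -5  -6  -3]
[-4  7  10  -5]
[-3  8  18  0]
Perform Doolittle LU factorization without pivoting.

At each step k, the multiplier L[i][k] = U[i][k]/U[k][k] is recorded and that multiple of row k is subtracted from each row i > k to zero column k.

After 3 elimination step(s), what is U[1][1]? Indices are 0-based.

U[1][1] = -1

Step 1: pivot at (0,0) is -1.
  row1 ← row1 − (-2)·row0  ⇒  L[1][0]=-2, U row1=(0, -1, -2, -3)
  row2 ← row2 − (4)·row0  ⇒  L[2][0]=4, U row2=(0, -1, 2, -5)
  row3 ← row3 − (3)·row0  ⇒  L[3][0]=3, U row3=(0, 2, 12, 0)
Step 2: pivot at (1,1) is -1.
  row2 ← row2 − (1)·row1  ⇒  L[2][1]=1, U row2=(0, 0, 4, -2)
  row3 ← row3 − (-2)·row1  ⇒  L[3][1]=-2, U row3=(0, 0, 8, -6)
Step 3: pivot at (2,2) is 4.
  row3 ← row3 − (2)·row2  ⇒  L[3][2]=2, U row3=(0, 0, 0, -2)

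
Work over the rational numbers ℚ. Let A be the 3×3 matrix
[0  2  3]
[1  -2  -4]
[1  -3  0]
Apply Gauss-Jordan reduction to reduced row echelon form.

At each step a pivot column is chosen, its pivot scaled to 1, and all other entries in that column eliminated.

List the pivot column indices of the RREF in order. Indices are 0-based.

pivot columns: 0, 1, 2

step 1: exchange rows 0,1
step 1: normalize row 0 (÷1) = (1, -2, -4)
  row 2: subtract 1×row0 = (0, -1, 4)
step 2: normalize row 1 (÷2) = (0, 1, 3/2)
  row 0: subtract -2×row1 = (1, 0, -1)
  row 2: subtract -1×row1 = (0, 0, 11/2)
step 3: normalize row 2 (÷11/2) = (0, 0, 1)
  row 0: subtract -1×row2 = (1, 0, 0)
  row 1: subtract 3/2×row2 = (0, 1, 0)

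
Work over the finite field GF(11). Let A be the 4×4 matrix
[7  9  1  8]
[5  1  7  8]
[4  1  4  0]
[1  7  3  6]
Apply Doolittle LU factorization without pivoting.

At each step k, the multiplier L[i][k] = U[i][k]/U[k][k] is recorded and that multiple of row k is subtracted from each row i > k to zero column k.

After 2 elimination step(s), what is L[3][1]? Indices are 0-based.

[col 0] pivot 7
  R1 -= 7*R0 → (0, 4, 0, 7)  (L[1][0] := 7)
  R2 -= 10*R0 → (0, 10, 5, 8)  (L[2][0] := 10)
  R3 -= 8*R0 → (0, 1, 6, 8)  (L[3][0] := 8)
[col 1] pivot 4
  R2 -= 8*R1 → (0, 0, 5, 7)  (L[2][1] := 8)
  R3 -= 3*R1 → (0, 0, 6, 9)  (L[3][1] := 3)

L[3][1] = 3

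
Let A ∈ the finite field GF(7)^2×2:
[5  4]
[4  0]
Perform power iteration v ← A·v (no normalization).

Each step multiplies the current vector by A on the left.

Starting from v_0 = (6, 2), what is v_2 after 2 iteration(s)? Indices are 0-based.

v_0 = (6, 2).
v_1 = A·v_0 = (3, 3).
v_2 = A·v_1 = (6, 5).

v_2 = (6, 5)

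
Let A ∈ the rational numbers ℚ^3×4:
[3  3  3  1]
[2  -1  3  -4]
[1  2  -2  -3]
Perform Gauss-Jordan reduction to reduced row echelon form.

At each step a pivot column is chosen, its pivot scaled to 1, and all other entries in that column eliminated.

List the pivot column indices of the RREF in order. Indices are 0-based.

pivot(0,0)=3: scale R0 → (1, 1, 1, 1/3)
  clear (1,0): R1 −= (2)R0 → (0, -3, 1, -14/3)
  clear (2,0): R2 −= (1)R0 → (0, 1, -3, -10/3)
pivot(1,1)=-3: scale R1 → (0, 1, -1/3, 14/9)
  clear (0,1): R0 −= (1)R1 → (1, 0, 4/3, -11/9)
  clear (2,1): R2 −= (1)R1 → (0, 0, -8/3, -44/9)
pivot(2,2)=-8/3: scale R2 → (0, 0, 1, 11/6)
  clear (0,2): R0 −= (4/3)R2 → (1, 0, 0, -11/3)
  clear (1,2): R1 −= (-1/3)R2 → (0, 1, 0, 13/6)

pivot columns: 0, 1, 2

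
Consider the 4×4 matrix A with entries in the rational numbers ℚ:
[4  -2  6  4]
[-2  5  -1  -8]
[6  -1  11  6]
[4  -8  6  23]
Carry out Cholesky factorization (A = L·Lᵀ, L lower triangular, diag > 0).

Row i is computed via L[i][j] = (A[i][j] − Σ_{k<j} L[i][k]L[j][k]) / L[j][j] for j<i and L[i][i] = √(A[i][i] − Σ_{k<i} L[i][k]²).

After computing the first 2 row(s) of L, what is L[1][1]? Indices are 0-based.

Step 1: L[0][0] = √(4) = 2.
  L[1][0] = (-2) / L[0][0] = -1.
Step 2: L[1][1] = √(4) = 2.

L[1][1] = 2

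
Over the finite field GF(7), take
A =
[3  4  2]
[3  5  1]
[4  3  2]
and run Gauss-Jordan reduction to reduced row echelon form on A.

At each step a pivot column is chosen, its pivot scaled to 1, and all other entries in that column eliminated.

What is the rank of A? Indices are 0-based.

pivot(0,0)=3: scale R0 → (1, 6, 3)
  clear (1,0): R1 −= (3)R0 → (0, 1, 6)
  clear (2,0): R2 −= (4)R0 → (0, 0, 4)
pivot(1,1)=1: scale R1 → (0, 1, 6)
  clear (0,1): R0 −= (6)R1 → (1, 0, 2)
pivot(2,2)=4: scale R2 → (0, 0, 1)
  clear (0,2): R0 −= (2)R2 → (1, 0, 0)
  clear (1,2): R1 −= (6)R2 → (0, 1, 0)

rank = 3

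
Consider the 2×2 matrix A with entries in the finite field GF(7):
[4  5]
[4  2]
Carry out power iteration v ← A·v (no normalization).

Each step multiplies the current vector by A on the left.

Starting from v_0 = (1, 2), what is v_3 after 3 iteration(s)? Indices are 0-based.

v_0 = (1, 2).
v_1 = A·v_0 = (0, 1).
v_2 = A·v_1 = (5, 2).
v_3 = A·v_2 = (2, 3).

v_3 = (2, 3)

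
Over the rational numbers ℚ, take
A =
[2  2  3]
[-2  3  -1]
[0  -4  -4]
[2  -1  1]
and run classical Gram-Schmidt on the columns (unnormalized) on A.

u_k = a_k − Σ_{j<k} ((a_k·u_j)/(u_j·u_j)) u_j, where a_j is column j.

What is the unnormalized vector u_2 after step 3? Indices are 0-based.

u_2 = (-28/43, -46/43, -44/43, -18/43)

Step 1: u_0 = a_0 = (2, -2, 0, 2).
Step 2: u_1 = a_1 − (-1/3)·u_0 = (8/3, 7/3, -4, -1/3).
Step 3: u_2 = a_2 − (5/6)·u_0 − (32/43)·u_1 = (-28/43, -46/43, -44/43, -18/43).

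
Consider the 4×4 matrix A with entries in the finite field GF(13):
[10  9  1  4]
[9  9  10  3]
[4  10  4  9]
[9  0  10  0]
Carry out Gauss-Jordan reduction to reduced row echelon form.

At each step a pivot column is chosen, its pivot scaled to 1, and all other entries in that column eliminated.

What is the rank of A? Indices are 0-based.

[1] R0 /= 10  ⇒  (1, 10, 4, 3)
     R1 -= 9·R0  ⇒  (0, 10, 0, 2)
     R2 -= 4·R0  ⇒  (0, 9, 1, 10)
     R3 -= 9·R0  ⇒  (0, 1, 0, 12)
[2] R1 /= 10  ⇒  (0, 1, 0, 8)
     R0 -= 10·R1  ⇒  (1, 0, 4, 1)
     R2 -= 9·R1  ⇒  (0, 0, 1, 3)
     R3 -= 1·R1  ⇒  (0, 0, 0, 4)
[3] R2 /= 1  ⇒  (0, 0, 1, 3)
     R0 -= 4·R2  ⇒  (1, 0, 0, 2)
[4] R3 /= 4  ⇒  (0, 0, 0, 1)
     R0 -= 2·R3  ⇒  (1, 0, 0, 0)
     R1 -= 8·R3  ⇒  (0, 1, 0, 0)
     R2 -= 3·R3  ⇒  (0, 0, 1, 0)

rank = 4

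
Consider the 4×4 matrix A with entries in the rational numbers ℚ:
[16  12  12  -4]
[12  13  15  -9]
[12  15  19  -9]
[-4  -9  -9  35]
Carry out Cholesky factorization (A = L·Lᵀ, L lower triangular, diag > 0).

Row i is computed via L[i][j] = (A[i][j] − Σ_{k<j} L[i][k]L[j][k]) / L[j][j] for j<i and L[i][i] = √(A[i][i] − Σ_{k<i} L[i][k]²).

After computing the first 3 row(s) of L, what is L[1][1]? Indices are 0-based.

Step 1: L[0][0] = √(16) = 4.
  L[1][0] = (12) / L[0][0] = 3.
Step 2: L[1][1] = √(4) = 2.
  L[2][0] = (12) / L[0][0] = 3.
  L[2][1] = (6) / L[1][1] = 3.
Step 3: L[2][2] = √(1) = 1.

L[1][1] = 2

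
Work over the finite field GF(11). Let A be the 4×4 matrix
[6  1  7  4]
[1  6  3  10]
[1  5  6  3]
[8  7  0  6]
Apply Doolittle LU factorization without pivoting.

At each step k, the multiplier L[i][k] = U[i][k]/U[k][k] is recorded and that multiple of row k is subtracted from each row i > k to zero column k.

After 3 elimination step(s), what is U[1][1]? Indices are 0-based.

k=0: U[0][0]=6
  eliminate (1,0): mult=2, new row 1: (0, 4, 0, 2); set L[1][0]=2
  eliminate (2,0): mult=2, new row 2: (0, 3, 3, 6); set L[2][0]=2
  eliminate (3,0): mult=5, new row 3: (0, 2, 9, 8); set L[3][0]=5
k=1: U[1][1]=4
  eliminate (2,1): mult=9, new row 2: (0, 0, 3, 10); set L[2][1]=9
  eliminate (3,1): mult=6, new row 3: (0, 0, 9, 7); set L[3][1]=6
k=2: U[2][2]=3
  eliminate (3,2): mult=3, new row 3: (0, 0, 0, 10); set L[3][2]=3

U[1][1] = 4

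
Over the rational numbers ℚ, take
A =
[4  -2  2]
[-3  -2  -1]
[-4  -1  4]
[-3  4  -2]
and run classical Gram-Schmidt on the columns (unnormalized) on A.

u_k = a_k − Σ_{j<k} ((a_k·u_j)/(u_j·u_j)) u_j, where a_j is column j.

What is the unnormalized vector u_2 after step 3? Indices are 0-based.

Step 1: u_0 = a_0 = (4, -3, -4, -3).
Step 2: u_1 = a_1 − (-1/5)·u_0 = (-6/5, -13/5, -9/5, 17/5).
Step 3: u_2 = a_2 − (1/50)·u_0 − (-3/5)·u_1 = (6/5, -5/2, 3, 1/10).

u_2 = (6/5, -5/2, 3, 1/10)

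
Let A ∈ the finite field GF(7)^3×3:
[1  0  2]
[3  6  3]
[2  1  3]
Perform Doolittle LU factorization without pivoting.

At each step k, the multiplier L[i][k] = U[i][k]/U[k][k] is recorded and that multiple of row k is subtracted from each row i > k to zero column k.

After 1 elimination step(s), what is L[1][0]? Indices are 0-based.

[col 0] pivot 1
  R1 -= 3*R0 → (0, 6, 4)  (L[1][0] := 3)
  R2 -= 2*R0 → (0, 1, 6)  (L[2][0] := 2)

L[1][0] = 3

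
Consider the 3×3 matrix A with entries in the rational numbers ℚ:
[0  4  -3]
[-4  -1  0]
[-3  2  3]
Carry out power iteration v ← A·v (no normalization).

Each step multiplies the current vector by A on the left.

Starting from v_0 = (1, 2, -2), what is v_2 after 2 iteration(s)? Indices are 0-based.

v_0 = (1, 2, -2).
v_1 = A·v_0 = (14, -6, -5).
v_2 = A·v_1 = (-9, -50, -69).

v_2 = (-9, -50, -69)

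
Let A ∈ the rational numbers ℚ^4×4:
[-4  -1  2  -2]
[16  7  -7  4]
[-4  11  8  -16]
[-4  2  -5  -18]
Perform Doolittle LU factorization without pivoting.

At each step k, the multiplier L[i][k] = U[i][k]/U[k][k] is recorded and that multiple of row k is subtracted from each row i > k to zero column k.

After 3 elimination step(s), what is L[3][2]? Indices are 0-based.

k=0: U[0][0]=-4
  eliminate (1,0): mult=-4, new row 1: (0, 3, 1, -4); set L[1][0]=-4
  eliminate (2,0): mult=1, new row 2: (0, 12, 6, -14); set L[2][0]=1
  eliminate (3,0): mult=1, new row 3: (0, 3, -7, -16); set L[3][0]=1
k=1: U[1][1]=3
  eliminate (2,1): mult=4, new row 2: (0, 0, 2, 2); set L[2][1]=4
  eliminate (3,1): mult=1, new row 3: (0, 0, -8, -12); set L[3][1]=1
k=2: U[2][2]=2
  eliminate (3,2): mult=-4, new row 3: (0, 0, 0, -4); set L[3][2]=-4

L[3][2] = -4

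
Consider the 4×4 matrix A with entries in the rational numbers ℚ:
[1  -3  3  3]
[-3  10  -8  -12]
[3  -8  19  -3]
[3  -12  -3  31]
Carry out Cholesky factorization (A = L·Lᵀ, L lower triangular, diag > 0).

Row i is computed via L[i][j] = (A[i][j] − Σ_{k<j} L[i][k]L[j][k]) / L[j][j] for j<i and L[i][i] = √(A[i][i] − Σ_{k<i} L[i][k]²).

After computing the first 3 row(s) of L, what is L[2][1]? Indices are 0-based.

Step 1: L[0][0] = √(1) = 1.
  L[1][0] = (-3) / L[0][0] = -3.
Step 2: L[1][1] = √(1) = 1.
  L[2][0] = (3) / L[0][0] = 3.
  L[2][1] = (1) / L[1][1] = 1.
Step 3: L[2][2] = √(9) = 3.

L[2][1] = 1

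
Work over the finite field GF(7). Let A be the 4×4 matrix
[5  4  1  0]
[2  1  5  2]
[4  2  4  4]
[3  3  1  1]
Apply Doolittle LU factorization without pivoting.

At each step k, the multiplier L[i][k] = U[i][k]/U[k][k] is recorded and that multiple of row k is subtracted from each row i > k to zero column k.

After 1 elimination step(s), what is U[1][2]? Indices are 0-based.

[col 0] pivot 5
  R1 -= 6*R0 → (0, 5, 6, 2)  (L[1][0] := 6)
  R2 -= 5*R0 → (0, 3, 6, 4)  (L[2][0] := 5)
  R3 -= 2*R0 → (0, 2, 6, 1)  (L[3][0] := 2)

U[1][2] = 6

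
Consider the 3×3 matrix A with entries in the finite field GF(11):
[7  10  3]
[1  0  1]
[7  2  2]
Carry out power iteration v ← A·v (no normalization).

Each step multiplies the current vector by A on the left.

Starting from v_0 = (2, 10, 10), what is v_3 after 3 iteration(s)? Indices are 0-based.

v_0 = (2, 10, 10).
v_1 = A·v_0 = (1, 1, 10).
v_2 = A·v_1 = (3, 0, 7).
v_3 = A·v_2 = (9, 10, 2).

v_3 = (9, 10, 2)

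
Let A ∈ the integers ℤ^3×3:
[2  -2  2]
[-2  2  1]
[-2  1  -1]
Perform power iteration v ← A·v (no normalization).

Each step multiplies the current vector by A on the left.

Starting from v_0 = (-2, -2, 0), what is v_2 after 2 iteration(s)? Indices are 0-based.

v_0 = (-2, -2, 0).
v_1 = A·v_0 = (0, 0, 2).
v_2 = A·v_1 = (4, 2, -2).

v_2 = (4, 2, -2)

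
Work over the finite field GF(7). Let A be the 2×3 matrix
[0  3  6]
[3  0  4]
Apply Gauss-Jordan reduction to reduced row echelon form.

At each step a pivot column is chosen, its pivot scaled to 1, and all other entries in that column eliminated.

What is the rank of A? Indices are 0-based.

pivot(0,0): swap R0↔R1
pivot(0,0)=3: scale R0 → (1, 0, 6)
pivot(1,1)=3: scale R1 → (0, 1, 2)

rank = 2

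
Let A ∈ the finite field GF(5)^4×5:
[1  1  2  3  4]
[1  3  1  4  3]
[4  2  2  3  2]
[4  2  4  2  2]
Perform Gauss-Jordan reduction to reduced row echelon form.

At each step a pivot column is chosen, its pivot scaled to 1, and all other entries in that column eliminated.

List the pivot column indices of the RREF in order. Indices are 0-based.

pivot columns: 0, 1, 2, 3

pivot(0,0)=1: scale R0 → (1, 1, 2, 3, 4)
  clear (1,0): R1 −= (1)R0 → (0, 2, 4, 1, 4)
  clear (2,0): R2 −= (4)R0 → (0, 3, 4, 1, 1)
  clear (3,0): R3 −= (4)R0 → (0, 3, 1, 0, 1)
pivot(1,1)=2: scale R1 → (0, 1, 2, 3, 2)
  clear (0,1): R0 −= (1)R1 → (1, 0, 0, 0, 2)
  clear (2,1): R2 −= (3)R1 → (0, 0, 3, 2, 0)
  clear (3,1): R3 −= (3)R1 → (0, 0, 0, 1, 0)
pivot(2,2)=3: scale R2 → (0, 0, 1, 4, 0)
  clear (1,2): R1 −= (2)R2 → (0, 1, 0, 0, 2)
pivot(3,3)=1: scale R3 → (0, 0, 0, 1, 0)
  clear (2,3): R2 −= (4)R3 → (0, 0, 1, 0, 0)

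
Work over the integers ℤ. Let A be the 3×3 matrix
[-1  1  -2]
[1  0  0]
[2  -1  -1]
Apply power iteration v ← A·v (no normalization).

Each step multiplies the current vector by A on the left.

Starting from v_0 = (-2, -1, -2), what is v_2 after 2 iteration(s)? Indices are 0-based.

v_2 = (-5, 5, 13)

v_0 = (-2, -1, -2).
v_1 = A·v_0 = (5, -2, -1).
v_2 = A·v_1 = (-5, 5, 13).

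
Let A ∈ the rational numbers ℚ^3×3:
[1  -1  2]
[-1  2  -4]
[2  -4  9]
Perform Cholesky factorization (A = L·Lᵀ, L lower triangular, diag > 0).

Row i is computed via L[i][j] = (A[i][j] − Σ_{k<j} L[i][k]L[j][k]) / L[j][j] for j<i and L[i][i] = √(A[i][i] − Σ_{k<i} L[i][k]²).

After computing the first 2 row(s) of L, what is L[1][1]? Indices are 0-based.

Step 1: L[0][0] = √(1) = 1.
  L[1][0] = (-1) / L[0][0] = -1.
Step 2: L[1][1] = √(1) = 1.

L[1][1] = 1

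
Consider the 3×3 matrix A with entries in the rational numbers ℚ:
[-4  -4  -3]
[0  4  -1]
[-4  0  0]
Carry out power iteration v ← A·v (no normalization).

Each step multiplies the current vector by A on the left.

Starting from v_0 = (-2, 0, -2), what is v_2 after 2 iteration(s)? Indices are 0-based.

v_0 = (-2, 0, -2).
v_1 = A·v_0 = (14, 2, 8).
v_2 = A·v_1 = (-88, 0, -56).

v_2 = (-88, 0, -56)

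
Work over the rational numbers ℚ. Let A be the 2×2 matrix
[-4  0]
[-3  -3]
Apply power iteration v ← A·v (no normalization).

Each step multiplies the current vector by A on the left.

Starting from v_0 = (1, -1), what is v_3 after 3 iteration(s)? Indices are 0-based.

v_0 = (1, -1).
v_1 = A·v_0 = (-4, 0).
v_2 = A·v_1 = (16, 12).
v_3 = A·v_2 = (-64, -84).

v_3 = (-64, -84)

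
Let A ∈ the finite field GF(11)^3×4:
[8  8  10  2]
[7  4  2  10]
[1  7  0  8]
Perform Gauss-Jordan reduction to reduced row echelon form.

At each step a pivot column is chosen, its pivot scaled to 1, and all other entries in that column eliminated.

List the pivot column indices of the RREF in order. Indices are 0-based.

pivot columns: 0, 1, 2

pivot(0,0)=8: scale R0 → (1, 1, 4, 3)
  clear (1,0): R1 −= (7)R0 → (0, 8, 7, 0)
  clear (2,0): R2 −= (1)R0 → (0, 6, 7, 5)
pivot(1,1)=8: scale R1 → (0, 1, 5, 0)
  clear (0,1): R0 −= (1)R1 → (1, 0, 10, 3)
  clear (2,1): R2 −= (6)R1 → (0, 0, 10, 5)
pivot(2,2)=10: scale R2 → (0, 0, 1, 6)
  clear (0,2): R0 −= (10)R2 → (1, 0, 0, 9)
  clear (1,2): R1 −= (5)R2 → (0, 1, 0, 3)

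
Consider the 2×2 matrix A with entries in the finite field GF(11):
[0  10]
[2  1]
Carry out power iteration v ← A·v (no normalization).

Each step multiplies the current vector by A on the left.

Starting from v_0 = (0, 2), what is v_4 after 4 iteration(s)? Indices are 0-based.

v_0 = (0, 2).
v_1 = A·v_0 = (9, 2).
v_2 = A·v_1 = (9, 9).
v_3 = A·v_2 = (2, 5).
v_4 = A·v_3 = (6, 9).

v_4 = (6, 9)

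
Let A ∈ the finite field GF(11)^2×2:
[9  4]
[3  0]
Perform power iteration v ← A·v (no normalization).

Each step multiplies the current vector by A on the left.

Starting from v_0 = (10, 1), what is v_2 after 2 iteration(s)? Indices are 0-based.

v_0 = (10, 1).
v_1 = A·v_0 = (6, 8).
v_2 = A·v_1 = (9, 7).

v_2 = (9, 7)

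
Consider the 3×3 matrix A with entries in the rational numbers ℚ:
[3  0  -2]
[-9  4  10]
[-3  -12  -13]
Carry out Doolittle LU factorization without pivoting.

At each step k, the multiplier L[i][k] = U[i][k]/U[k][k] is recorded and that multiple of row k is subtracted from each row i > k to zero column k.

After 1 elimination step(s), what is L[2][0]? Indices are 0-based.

Step 1: pivot at (0,0) is 3.
  row1 ← row1 − (-3)·row0  ⇒  L[1][0]=-3, U row1=(0, 4, 4)
  row2 ← row2 − (-1)·row0  ⇒  L[2][0]=-1, U row2=(0, -12, -15)

L[2][0] = -1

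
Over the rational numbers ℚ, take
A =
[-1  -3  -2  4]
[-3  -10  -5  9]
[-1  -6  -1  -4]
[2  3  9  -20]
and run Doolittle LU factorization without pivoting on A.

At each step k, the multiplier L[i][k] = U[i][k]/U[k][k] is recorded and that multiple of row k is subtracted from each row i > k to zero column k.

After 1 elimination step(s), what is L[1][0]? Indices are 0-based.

L[1][0] = 3

Step 1: pivot at (0,0) is -1.
  row1 ← row1 − (3)·row0  ⇒  L[1][0]=3, U row1=(0, -1, 1, -3)
  row2 ← row2 − (1)·row0  ⇒  L[2][0]=1, U row2=(0, -3, 1, -8)
  row3 ← row3 − (-2)·row0  ⇒  L[3][0]=-2, U row3=(0, -3, 5, -12)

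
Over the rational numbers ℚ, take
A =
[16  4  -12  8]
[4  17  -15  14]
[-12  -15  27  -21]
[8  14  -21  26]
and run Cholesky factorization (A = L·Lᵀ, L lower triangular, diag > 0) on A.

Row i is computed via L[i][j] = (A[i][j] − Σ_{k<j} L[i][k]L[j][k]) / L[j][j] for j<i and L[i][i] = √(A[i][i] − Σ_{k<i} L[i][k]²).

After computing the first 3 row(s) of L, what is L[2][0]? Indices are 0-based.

L[2][0] = -3

Step 1: L[0][0] = √(16) = 4.
  L[1][0] = (4) / L[0][0] = 1.
Step 2: L[1][1] = √(16) = 4.
  L[2][0] = (-12) / L[0][0] = -3.
  L[2][1] = (-12) / L[1][1] = -3.
Step 3: L[2][2] = √(9) = 3.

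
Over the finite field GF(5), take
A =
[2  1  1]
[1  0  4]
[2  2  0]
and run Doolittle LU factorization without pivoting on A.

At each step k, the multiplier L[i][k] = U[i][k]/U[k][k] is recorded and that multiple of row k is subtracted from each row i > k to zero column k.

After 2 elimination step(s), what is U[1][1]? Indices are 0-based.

Step 1: pivot at (0,0) is 2.
  row1 ← row1 − (3)·row0  ⇒  L[1][0]=3, U row1=(0, 2, 1)
  row2 ← row2 − (1)·row0  ⇒  L[2][0]=1, U row2=(0, 1, 4)
Step 2: pivot at (1,1) is 2.
  row2 ← row2 − (3)·row1  ⇒  L[2][1]=3, U row2=(0, 0, 1)

U[1][1] = 2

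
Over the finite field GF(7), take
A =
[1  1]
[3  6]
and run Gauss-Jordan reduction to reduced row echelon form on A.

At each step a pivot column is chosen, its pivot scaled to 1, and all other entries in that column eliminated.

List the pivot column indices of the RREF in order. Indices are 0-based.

[1] R0 /= 1  ⇒  (1, 1)
     R1 -= 3·R0  ⇒  (0, 3)
[2] R1 /= 3  ⇒  (0, 1)
     R0 -= 1·R1  ⇒  (1, 0)

pivot columns: 0, 1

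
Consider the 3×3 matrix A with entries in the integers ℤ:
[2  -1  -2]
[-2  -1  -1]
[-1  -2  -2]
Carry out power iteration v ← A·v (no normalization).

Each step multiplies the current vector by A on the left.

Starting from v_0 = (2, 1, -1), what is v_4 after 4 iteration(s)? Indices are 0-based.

v_0 = (2, 1, -1).
v_1 = A·v_0 = (5, -4, -2).
v_2 = A·v_1 = (18, -4, 7).
v_3 = A·v_2 = (26, -39, -24).
v_4 = A·v_3 = (139, 11, 100).

v_4 = (139, 11, 100)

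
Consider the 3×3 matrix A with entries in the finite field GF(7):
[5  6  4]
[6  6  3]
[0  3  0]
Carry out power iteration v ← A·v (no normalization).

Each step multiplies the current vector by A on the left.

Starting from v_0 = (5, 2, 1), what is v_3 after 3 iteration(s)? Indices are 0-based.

v_3 = (2, 2, 6)

v_0 = (5, 2, 1).
v_1 = A·v_0 = (6, 3, 6).
v_2 = A·v_1 = (2, 2, 2).
v_3 = A·v_2 = (2, 2, 6).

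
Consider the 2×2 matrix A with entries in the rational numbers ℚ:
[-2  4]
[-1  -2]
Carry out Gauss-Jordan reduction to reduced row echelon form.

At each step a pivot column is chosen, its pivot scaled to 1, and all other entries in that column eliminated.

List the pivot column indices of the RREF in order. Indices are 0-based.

pivot columns: 0, 1

step 1: normalize row 0 (÷-2) = (1, -2)
  row 1: subtract -1×row0 = (0, -4)
step 2: normalize row 1 (÷-4) = (0, 1)
  row 0: subtract -2×row1 = (1, 0)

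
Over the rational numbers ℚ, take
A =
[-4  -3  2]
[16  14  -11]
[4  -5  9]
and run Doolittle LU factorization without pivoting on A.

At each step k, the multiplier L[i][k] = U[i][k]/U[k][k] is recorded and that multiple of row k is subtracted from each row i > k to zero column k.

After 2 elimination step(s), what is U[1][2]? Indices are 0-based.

U[1][2] = -3

k=0: U[0][0]=-4
  eliminate (1,0): mult=-4, new row 1: (0, 2, -3); set L[1][0]=-4
  eliminate (2,0): mult=-1, new row 2: (0, -8, 11); set L[2][0]=-1
k=1: U[1][1]=2
  eliminate (2,1): mult=-4, new row 2: (0, 0, -1); set L[2][1]=-4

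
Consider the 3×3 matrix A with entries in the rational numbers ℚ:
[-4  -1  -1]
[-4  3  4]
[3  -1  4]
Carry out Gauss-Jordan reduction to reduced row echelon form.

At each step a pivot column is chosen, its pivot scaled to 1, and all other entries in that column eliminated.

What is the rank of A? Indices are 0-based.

rank = 3

pivot(0,0)=-4: scale R0 → (1, 1/4, 1/4)
  clear (1,0): R1 −= (-4)R0 → (0, 4, 5)
  clear (2,0): R2 −= (3)R0 → (0, -7/4, 13/4)
pivot(1,1)=4: scale R1 → (0, 1, 5/4)
  clear (0,1): R0 −= (1/4)R1 → (1, 0, -1/16)
  clear (2,1): R2 −= (-7/4)R1 → (0, 0, 87/16)
pivot(2,2)=87/16: scale R2 → (0, 0, 1)
  clear (0,2): R0 −= (-1/16)R2 → (1, 0, 0)
  clear (1,2): R1 −= (5/4)R2 → (0, 1, 0)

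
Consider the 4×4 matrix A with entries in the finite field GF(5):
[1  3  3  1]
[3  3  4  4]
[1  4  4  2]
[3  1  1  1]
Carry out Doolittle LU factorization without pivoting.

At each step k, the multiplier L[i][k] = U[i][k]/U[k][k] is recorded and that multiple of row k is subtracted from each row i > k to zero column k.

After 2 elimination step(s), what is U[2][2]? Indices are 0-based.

Step 1: pivot at (0,0) is 1.
  row1 ← row1 − (3)·row0  ⇒  L[1][0]=3, U row1=(0, 4, 0, 1)
  row2 ← row2 − (1)·row0  ⇒  L[2][0]=1, U row2=(0, 1, 1, 1)
  row3 ← row3 − (3)·row0  ⇒  L[3][0]=3, U row3=(0, 2, 2, 3)
Step 2: pivot at (1,1) is 4.
  row2 ← row2 − (4)·row1  ⇒  L[2][1]=4, U row2=(0, 0, 1, 2)
  row3 ← row3 − (3)·row1  ⇒  L[3][1]=3, U row3=(0, 0, 2, 0)

U[2][2] = 1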